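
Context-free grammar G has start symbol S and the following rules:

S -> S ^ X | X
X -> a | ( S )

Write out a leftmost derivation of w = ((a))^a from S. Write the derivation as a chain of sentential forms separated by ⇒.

S ⇒ S^X ⇒ X^X ⇒ (S)^X ⇒ (X)^X ⇒ ((S))^X ⇒ ((X))^X ⇒ ((a))^X ⇒ ((a))^a

S ⇒ S^X   [S -> S ^ X]
S^X ⇒ X^X   [S -> X]
X^X ⇒ (S)^X   [X -> ( S )]
(S)^X ⇒ (X)^X   [S -> X]
(X)^X ⇒ ((S))^X   [X -> ( S )]
((S))^X ⇒ ((X))^X   [S -> X]
((X))^X ⇒ ((a))^X   [X -> a]
((a))^X ⇒ ((a))^a   [X -> a]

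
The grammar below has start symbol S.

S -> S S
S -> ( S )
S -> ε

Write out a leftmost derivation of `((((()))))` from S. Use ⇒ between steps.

S⇒(S)⇒(SS)⇒(SSS)⇒((S)SS)⇒(((S))SS)⇒((((S)))SS)⇒((((SS)))SS)⇒(((((S)S)))SS)⇒((((()S)))SS)⇒((((())))SS)⇒((((())))S)⇒((((()))))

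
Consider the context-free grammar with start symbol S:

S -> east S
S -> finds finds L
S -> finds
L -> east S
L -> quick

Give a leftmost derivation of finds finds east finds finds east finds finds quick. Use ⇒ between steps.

S ⇒ finds finds L   [S -> finds finds L]
finds finds L ⇒ finds finds east S   [L -> east S]
finds finds east S ⇒ finds finds east finds finds L   [S -> finds finds L]
finds finds east finds finds L ⇒ finds finds east finds finds east S   [L -> east S]
finds finds east finds finds east S ⇒ finds finds east finds finds east finds finds L   [S -> finds finds L]
finds finds east finds finds east finds finds L ⇒ finds finds east finds finds east finds finds quick   [L -> quick]

S ⇒ finds finds L ⇒ finds finds east S ⇒ finds finds east finds finds L ⇒ finds finds east finds finds east S ⇒ finds finds east finds finds east finds finds L ⇒ finds finds east finds finds east finds finds quick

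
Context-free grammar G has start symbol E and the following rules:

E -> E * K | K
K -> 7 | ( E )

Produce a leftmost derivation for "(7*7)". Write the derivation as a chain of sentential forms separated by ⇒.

E ⇒ K   [E -> K]
K ⇒ (E)   [K -> ( E )]
(E) ⇒ (E*K)   [E -> E * K]
(E*K) ⇒ (K*K)   [E -> K]
(K*K) ⇒ (7*K)   [K -> 7]
(7*K) ⇒ (7*7)   [K -> 7]

E⇒K⇒(E)⇒(E*K)⇒(K*K)⇒(7*K)⇒(7*7)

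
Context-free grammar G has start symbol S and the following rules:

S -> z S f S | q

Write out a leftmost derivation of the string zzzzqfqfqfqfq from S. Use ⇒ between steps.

S ⇒ zSfS ⇒ zzSfSfS ⇒ zzzSfSfSfS ⇒ zzzzSfSfSfSfS ⇒ zzzzqfSfSfSfS ⇒ zzzzqfqfSfSfS ⇒ zzzzqfqfqfSfS ⇒ zzzzqfqfqfqfS ⇒ zzzzqfqfqfqfq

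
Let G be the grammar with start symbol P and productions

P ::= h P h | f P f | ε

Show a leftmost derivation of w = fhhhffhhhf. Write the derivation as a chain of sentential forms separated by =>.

P => fPf   [P ::= f P f]
fPf => fhPhf   [P ::= h P h]
fhPhf => fhhPhhf   [P ::= h P h]
fhhPhhf => fhhhPhhhf   [P ::= h P h]
fhhhPhhhf => fhhhfPfhhhf   [P ::= f P f]
fhhhfPfhhhf => fhhhffhhhf   [P ::= ε]

P=>fPf=>fhPhf=>fhhPhhf=>fhhhPhhhf=>fhhhfPfhhhf=>fhhhffhhhf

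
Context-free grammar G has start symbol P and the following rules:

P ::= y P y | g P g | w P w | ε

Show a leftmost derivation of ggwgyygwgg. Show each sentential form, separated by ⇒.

P ⇒ gPg   [P ::= g P g]
gPg ⇒ ggPgg   [P ::= g P g]
ggPgg ⇒ ggwPwgg   [P ::= w P w]
ggwPwgg ⇒ ggwgPgwgg   [P ::= g P g]
ggwgPgwgg ⇒ ggwgyPygwgg   [P ::= y P y]
ggwgyPygwgg ⇒ ggwgyygwgg   [P ::= ε]

P⇒gPg⇒ggPgg⇒ggwPwgg⇒ggwgPgwgg⇒ggwgyPygwgg⇒ggwgyygwgg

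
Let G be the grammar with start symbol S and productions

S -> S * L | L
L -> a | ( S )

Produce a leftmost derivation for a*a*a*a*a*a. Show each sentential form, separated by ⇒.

S ⇒ S*L ⇒ S*L*L ⇒ S*L*L*L ⇒ S*L*L*L*L ⇒ S*L*L*L*L*L ⇒ L*L*L*L*L*L ⇒ a*L*L*L*L*L ⇒ a*a*L*L*L*L ⇒ a*a*a*L*L*L ⇒ a*a*a*a*L*L ⇒ a*a*a*a*a*L ⇒ a*a*a*a*a*a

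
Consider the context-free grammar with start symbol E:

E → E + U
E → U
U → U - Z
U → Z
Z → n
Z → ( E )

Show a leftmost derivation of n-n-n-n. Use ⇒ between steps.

E ⇒ U ⇒ U-Z ⇒ U-Z-Z ⇒ U-Z-Z-Z ⇒ Z-Z-Z-Z ⇒ n-Z-Z-Z ⇒ n-n-Z-Z ⇒ n-n-n-Z ⇒ n-n-n-n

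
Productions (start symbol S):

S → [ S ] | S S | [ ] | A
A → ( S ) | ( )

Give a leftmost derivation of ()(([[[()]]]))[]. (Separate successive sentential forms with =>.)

S=>SS=>SSS=>ASS=>()SS=>()AS=>()(S)S=>()(A)S=>()((S))S=>()(([S]))S=>()(([[S]]))S=>()(([[[S]]]))S=>()(([[[A]]]))S=>()(([[[()]]]))S=>()(([[[()]]]))[]

S => SS   [S → S S]
SS => SSS   [S → S S]
SSS => ASS   [S → A]
ASS => ()SS   [A → ( )]
()SS => ()AS   [S → A]
()AS => ()(S)S   [A → ( S )]
()(S)S => ()(A)S   [S → A]
()(A)S => ()((S))S   [A → ( S )]
()((S))S => ()(([S]))S   [S → [ S ]]
()(([S]))S => ()(([[S]]))S   [S → [ S ]]
()(([[S]]))S => ()(([[[S]]]))S   [S → [ S ]]
()(([[[S]]]))S => ()(([[[A]]]))S   [S → A]
()(([[[A]]]))S => ()(([[[()]]]))S   [A → ( )]
()(([[[()]]]))S => ()(([[[()]]]))[]   [S → [ ]]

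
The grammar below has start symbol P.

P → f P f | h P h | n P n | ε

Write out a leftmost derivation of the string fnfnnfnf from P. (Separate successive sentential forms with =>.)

P=>fPf=>fnPnf=>fnfPfnf=>fnfnPnfnf=>fnfnnfnf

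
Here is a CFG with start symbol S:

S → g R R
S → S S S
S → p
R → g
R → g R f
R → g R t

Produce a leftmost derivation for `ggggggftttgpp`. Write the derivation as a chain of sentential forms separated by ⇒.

S ⇒ SSS ⇒ gRRSS ⇒ ggRtRSS ⇒ gggRttRSS ⇒ ggggRtttRSS ⇒ gggggRftttRSS ⇒ ggggggftttRSS ⇒ ggggggftttgSS ⇒ ggggggftttgpS ⇒ ggggggftttgpp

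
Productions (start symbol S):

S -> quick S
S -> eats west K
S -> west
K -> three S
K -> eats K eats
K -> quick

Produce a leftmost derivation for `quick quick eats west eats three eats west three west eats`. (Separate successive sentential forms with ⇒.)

S ⇒ quick S ⇒ quick quick S ⇒ quick quick eats west K ⇒ quick quick eats west eats K eats ⇒ quick quick eats west eats three S eats ⇒ quick quick eats west eats three eats west K eats ⇒ quick quick eats west eats three eats west three S eats ⇒ quick quick eats west eats three eats west three west eats

S ⇒ quick S   [S -> quick S]
quick S ⇒ quick quick S   [S -> quick S]
quick quick S ⇒ quick quick eats west K   [S -> eats west K]
quick quick eats west K ⇒ quick quick eats west eats K eats   [K -> eats K eats]
quick quick eats west eats K eats ⇒ quick quick eats west eats three S eats   [K -> three S]
quick quick eats west eats three S eats ⇒ quick quick eats west eats three eats west K eats   [S -> eats west K]
quick quick eats west eats three eats west K eats ⇒ quick quick eats west eats three eats west three S eats   [K -> three S]
quick quick eats west eats three eats west three S eats ⇒ quick quick eats west eats three eats west three west eats   [S -> west]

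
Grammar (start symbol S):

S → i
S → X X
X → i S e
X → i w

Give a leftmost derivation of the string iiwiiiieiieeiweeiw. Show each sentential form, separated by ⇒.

S ⇒ XX ⇒ iSeX ⇒ iXXeX ⇒ iiwXeX ⇒ iiwiSeeX ⇒ iiwiXXeeX ⇒ iiwiiSeXeeX ⇒ iiwiiXXeXeeX ⇒ iiwiiiSeXeXeeX ⇒ iiwiiiieXeXeeX ⇒ iiwiiiieiSeeXeeX ⇒ iiwiiiieiieeXeeX ⇒ iiwiiiieiieeiweeX ⇒ iiwiiiieiieeiweeiw

S ⇒ XX   [S → X X]
XX ⇒ iSeX   [X → i S e]
iSeX ⇒ iXXeX   [S → X X]
iXXeX ⇒ iiwXeX   [X → i w]
iiwXeX ⇒ iiwiSeeX   [X → i S e]
iiwiSeeX ⇒ iiwiXXeeX   [S → X X]
iiwiXXeeX ⇒ iiwiiSeXeeX   [X → i S e]
iiwiiSeXeeX ⇒ iiwiiXXeXeeX   [S → X X]
iiwiiXXeXeeX ⇒ iiwiiiSeXeXeeX   [X → i S e]
iiwiiiSeXeXeeX ⇒ iiwiiiieXeXeeX   [S → i]
iiwiiiieXeXeeX ⇒ iiwiiiieiSeeXeeX   [X → i S e]
iiwiiiieiSeeXeeX ⇒ iiwiiiieiieeXeeX   [S → i]
iiwiiiieiieeXeeX ⇒ iiwiiiieiieeiweeX   [X → i w]
iiwiiiieiieeiweeX ⇒ iiwiiiieiieeiweeiw   [X → i w]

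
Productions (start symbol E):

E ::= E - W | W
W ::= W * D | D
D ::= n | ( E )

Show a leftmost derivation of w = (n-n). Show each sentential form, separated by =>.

E=>W=>D=>(E)=>(E-W)=>(W-W)=>(D-W)=>(n-W)=>(n-D)=>(n-n)

E => W   [E ::= W]
W => D   [W ::= D]
D => (E)   [D ::= ( E )]
(E) => (E-W)   [E ::= E - W]
(E-W) => (W-W)   [E ::= W]
(W-W) => (D-W)   [W ::= D]
(D-W) => (n-W)   [D ::= n]
(n-W) => (n-D)   [W ::= D]
(n-D) => (n-n)   [D ::= n]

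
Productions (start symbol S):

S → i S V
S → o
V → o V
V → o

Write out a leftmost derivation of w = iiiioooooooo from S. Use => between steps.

S => iSV => iiSVV => iiiSVVV => iiiiSVVVV => iiiioVVVV => iiiiooVVVV => iiiioooVVVV => iiiiooooVVVV => iiiioooooVVV => iiiiooooooVV => iiiioooooooV => iiiioooooooo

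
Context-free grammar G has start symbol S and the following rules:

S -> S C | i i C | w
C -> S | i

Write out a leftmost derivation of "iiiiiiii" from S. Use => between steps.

S => SC => iiCC => iiiC => iiiS => iiiiiC => iiiiiS => iiiiiiiC => iiiiiiii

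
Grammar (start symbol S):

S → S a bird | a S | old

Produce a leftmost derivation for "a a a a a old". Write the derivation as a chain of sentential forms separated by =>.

S => a S => a a S => a a a S => a a a a S => a a a a a S => a a a a a old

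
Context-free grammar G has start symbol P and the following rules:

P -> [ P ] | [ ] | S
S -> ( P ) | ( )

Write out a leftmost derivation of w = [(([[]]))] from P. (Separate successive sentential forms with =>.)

P => [P] => [S] => [(P)] => [(S)] => [((P))] => [(([P]))] => [(([[]]))]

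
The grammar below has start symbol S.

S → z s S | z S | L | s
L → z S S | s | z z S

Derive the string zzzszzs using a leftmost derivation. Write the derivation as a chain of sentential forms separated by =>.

S => zS => zzS => zzL => zzzSS => zzzsS => zzzszS => zzzszzS => zzzszzL => zzzszzs

S => zS   [S → z S]
zS => zzS   [S → z S]
zzS => zzL   [S → L]
zzL => zzzSS   [L → z S S]
zzzSS => zzzsS   [S → s]
zzzsS => zzzszS   [S → z S]
zzzszS => zzzszzS   [S → z S]
zzzszzS => zzzszzL   [S → L]
zzzszzL => zzzszzs   [L → s]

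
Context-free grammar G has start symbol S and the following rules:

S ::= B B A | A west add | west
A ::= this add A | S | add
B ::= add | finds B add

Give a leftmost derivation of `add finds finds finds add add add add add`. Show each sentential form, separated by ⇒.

S ⇒ B B A ⇒ add B A ⇒ add finds B add A ⇒ add finds finds B add add A ⇒ add finds finds finds B add add add A ⇒ add finds finds finds add add add add A ⇒ add finds finds finds add add add add add

S ⇒ B B A   [S ::= B B A]
B B A ⇒ add B A   [B ::= add]
add B A ⇒ add finds B add A   [B ::= finds B add]
add finds B add A ⇒ add finds finds B add add A   [B ::= finds B add]
add finds finds B add add A ⇒ add finds finds finds B add add add A   [B ::= finds B add]
add finds finds finds B add add add A ⇒ add finds finds finds add add add add A   [B ::= add]
add finds finds finds add add add add A ⇒ add finds finds finds add add add add add   [A ::= add]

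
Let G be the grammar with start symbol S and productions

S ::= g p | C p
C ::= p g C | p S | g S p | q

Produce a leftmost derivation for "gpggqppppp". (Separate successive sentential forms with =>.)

S => Cp => gSpp => gCppp => gpgCppp => gpggSpppp => gpggCppppp => gpggqppppp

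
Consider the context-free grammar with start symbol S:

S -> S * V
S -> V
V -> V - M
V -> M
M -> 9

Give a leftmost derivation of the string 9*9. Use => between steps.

S => S*V   [S -> S * V]
S*V => V*V   [S -> V]
V*V => M*V   [V -> M]
M*V => 9*V   [M -> 9]
9*V => 9*M   [V -> M]
9*M => 9*9   [M -> 9]

S => S*V => V*V => M*V => 9*V => 9*M => 9*9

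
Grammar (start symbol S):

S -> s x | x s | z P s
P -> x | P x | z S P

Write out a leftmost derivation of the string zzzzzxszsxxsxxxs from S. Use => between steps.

S=>zPs=>zPxs=>zPxxs=>zzSPxxs=>zzzPsPxxs=>zzzzSPsPxxs=>zzzzzPsPsPxxs=>zzzzzxsPsPxxs=>zzzzzxszSPsPxxs=>zzzzzxszsxPsPxxs=>zzzzzxszsxxsPxxs=>zzzzzxszsxxsxxxs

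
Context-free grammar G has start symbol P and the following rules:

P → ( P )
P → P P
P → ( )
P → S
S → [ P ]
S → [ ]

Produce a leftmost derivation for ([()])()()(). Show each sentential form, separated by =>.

P => PP => PPP => PPPP => (P)PPP => (S)PPP => ([P])PPP => ([()])PPP => ([()])()PP => ([()])()()P => ([()])()()()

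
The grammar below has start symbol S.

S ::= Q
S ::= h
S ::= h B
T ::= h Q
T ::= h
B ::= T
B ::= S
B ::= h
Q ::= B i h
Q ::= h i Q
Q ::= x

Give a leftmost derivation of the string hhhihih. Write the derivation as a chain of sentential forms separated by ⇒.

S ⇒ Q ⇒ Bih ⇒ Sih ⇒ hBih ⇒ hTih ⇒ hhQih ⇒ hhBihih ⇒ hhhihih

S ⇒ Q   [S ::= Q]
Q ⇒ Bih   [Q ::= B i h]
Bih ⇒ Sih   [B ::= S]
Sih ⇒ hBih   [S ::= h B]
hBih ⇒ hTih   [B ::= T]
hTih ⇒ hhQih   [T ::= h Q]
hhQih ⇒ hhBihih   [Q ::= B i h]
hhBihih ⇒ hhhihih   [B ::= h]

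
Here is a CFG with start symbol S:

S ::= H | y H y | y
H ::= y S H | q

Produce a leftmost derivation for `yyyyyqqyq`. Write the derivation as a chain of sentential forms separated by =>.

S => H => ySH => yyHyH => yyySHyH => yyyHHyH => yyyySHHyH => yyyyyHHyH => yyyyyqHyH => yyyyyqqyH => yyyyyqqyq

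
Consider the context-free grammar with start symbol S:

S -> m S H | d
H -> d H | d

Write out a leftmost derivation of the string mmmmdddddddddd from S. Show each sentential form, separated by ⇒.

S⇒mSH⇒mmSHH⇒mmmSHHH⇒mmmmSHHHH⇒mmmmdHHHH⇒mmmmddHHH⇒mmmmdddHH⇒mmmmddddHH⇒mmmmdddddHH⇒mmmmddddddHH⇒mmmmdddddddH⇒mmmmddddddddH⇒mmmmdddddddddH⇒mmmmdddddddddd

S ⇒ mSH   [S -> m S H]
mSH ⇒ mmSHH   [S -> m S H]
mmSHH ⇒ mmmSHHH   [S -> m S H]
mmmSHHH ⇒ mmmmSHHHH   [S -> m S H]
mmmmSHHHH ⇒ mmmmdHHHH   [S -> d]
mmmmdHHHH ⇒ mmmmddHHH   [H -> d]
mmmmddHHH ⇒ mmmmdddHH   [H -> d]
mmmmdddHH ⇒ mmmmddddHH   [H -> d H]
mmmmddddHH ⇒ mmmmdddddHH   [H -> d H]
mmmmdddddHH ⇒ mmmmddddddHH   [H -> d H]
mmmmddddddHH ⇒ mmmmdddddddH   [H -> d]
mmmmdddddddH ⇒ mmmmddddddddH   [H -> d H]
mmmmddddddddH ⇒ mmmmdddddddddH   [H -> d H]
mmmmdddddddddH ⇒ mmmmdddddddddd   [H -> d]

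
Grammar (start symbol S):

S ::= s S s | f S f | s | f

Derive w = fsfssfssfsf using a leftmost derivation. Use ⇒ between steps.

S ⇒ fSf   [S ::= f S f]
fSf ⇒ fsSsf   [S ::= s S s]
fsSsf ⇒ fsfSfsf   [S ::= f S f]
fsfSfsf ⇒ fsfsSsfsf   [S ::= s S s]
fsfsSsfsf ⇒ fsfssSssfsf   [S ::= s S s]
fsfssSssfsf ⇒ fsfssfssfsf   [S ::= f]

S ⇒ fSf ⇒ fsSsf ⇒ fsfSfsf ⇒ fsfsSsfsf ⇒ fsfssSssfsf ⇒ fsfssfssfsf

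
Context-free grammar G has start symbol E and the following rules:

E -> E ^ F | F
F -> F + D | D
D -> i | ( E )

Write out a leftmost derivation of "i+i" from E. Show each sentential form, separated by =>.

E => F   [E -> F]
F => F+D   [F -> F + D]
F+D => D+D   [F -> D]
D+D => i+D   [D -> i]
i+D => i+i   [D -> i]

E => F => F+D => D+D => i+D => i+i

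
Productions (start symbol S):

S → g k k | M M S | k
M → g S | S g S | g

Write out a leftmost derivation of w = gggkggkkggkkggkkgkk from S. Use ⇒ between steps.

S ⇒ MMS ⇒ gMS ⇒ gSgSS ⇒ gMMSgSS ⇒ gSgSMSgSS ⇒ gMMSgSMSgSS ⇒ ggMSgSMSgSS ⇒ gggSgSMSgSS ⇒ gggkgSMSgSS ⇒ gggkggkkMSgSS ⇒ gggkggkkgSgSS ⇒ gggkggkkggkkgSS ⇒ gggkggkkggkkggkkS ⇒ gggkggkkggkkggkkgkk

S ⇒ MMS   [S → M M S]
MMS ⇒ gMS   [M → g]
gMS ⇒ gSgSS   [M → S g S]
gSgSS ⇒ gMMSgSS   [S → M M S]
gMMSgSS ⇒ gSgSMSgSS   [M → S g S]
gSgSMSgSS ⇒ gMMSgSMSgSS   [S → M M S]
gMMSgSMSgSS ⇒ ggMSgSMSgSS   [M → g]
ggMSgSMSgSS ⇒ gggSgSMSgSS   [M → g]
gggSgSMSgSS ⇒ gggkgSMSgSS   [S → k]
gggkgSMSgSS ⇒ gggkggkkMSgSS   [S → g k k]
gggkggkkMSgSS ⇒ gggkggkkgSgSS   [M → g]
gggkggkkgSgSS ⇒ gggkggkkggkkgSS   [S → g k k]
gggkggkkggkkgSS ⇒ gggkggkkggkkggkkS   [S → g k k]
gggkggkkggkkggkkS ⇒ gggkggkkggkkggkkgkk   [S → g k k]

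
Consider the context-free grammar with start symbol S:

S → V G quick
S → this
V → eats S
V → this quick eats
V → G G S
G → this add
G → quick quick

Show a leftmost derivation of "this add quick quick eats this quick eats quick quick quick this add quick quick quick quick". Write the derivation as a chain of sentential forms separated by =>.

S => V G quick => G G S G quick => this add G S G quick => this add quick quick S G quick => this add quick quick V G quick G quick => this add quick quick eats S G quick G quick => this add quick quick eats V G quick G quick G quick => this add quick quick eats this quick eats G quick G quick G quick => this add quick quick eats this quick eats quick quick quick G quick G quick => this add quick quick eats this quick eats quick quick quick this add quick G quick => this add quick quick eats this quick eats quick quick quick this add quick quick quick quick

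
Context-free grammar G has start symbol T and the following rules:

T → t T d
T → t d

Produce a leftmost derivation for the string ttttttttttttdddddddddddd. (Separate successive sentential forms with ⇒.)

T ⇒ tTd ⇒ ttTdd ⇒ tttTddd ⇒ ttttTdddd ⇒ tttttTddddd ⇒ ttttttTdddddd ⇒ tttttttTddddddd ⇒ ttttttttTdddddddd ⇒ tttttttttTddddddddd ⇒ ttttttttttTdddddddddd ⇒ tttttttttttTddddddddddd ⇒ ttttttttttttdddddddddddd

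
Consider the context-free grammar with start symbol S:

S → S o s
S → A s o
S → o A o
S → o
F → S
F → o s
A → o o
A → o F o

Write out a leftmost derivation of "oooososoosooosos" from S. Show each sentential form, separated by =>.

S => Sos => Sosos => oAoosos => ooFooosos => ooSooosos => ooSosooosos => ooAsoosooosos => oooFosoosooosos => oooososoosooosos

S => Sos   [S → S o s]
Sos => Sosos   [S → S o s]
Sosos => oAoosos   [S → o A o]
oAoosos => ooFooosos   [A → o F o]
ooFooosos => ooSooosos   [F → S]
ooSooosos => ooSosooosos   [S → S o s]
ooSosooosos => ooAsoosooosos   [S → A s o]
ooAsoosooosos => oooFosoosooosos   [A → o F o]
oooFosoosooosos => oooososoosooosos   [F → o s]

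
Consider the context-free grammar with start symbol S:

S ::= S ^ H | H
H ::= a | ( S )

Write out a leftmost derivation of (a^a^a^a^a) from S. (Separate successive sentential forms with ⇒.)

S ⇒ H ⇒ (S) ⇒ (S^H) ⇒ (S^H^H) ⇒ (S^H^H^H) ⇒ (S^H^H^H^H) ⇒ (H^H^H^H^H) ⇒ (a^H^H^H^H) ⇒ (a^a^H^H^H) ⇒ (a^a^a^H^H) ⇒ (a^a^a^a^H) ⇒ (a^a^a^a^a)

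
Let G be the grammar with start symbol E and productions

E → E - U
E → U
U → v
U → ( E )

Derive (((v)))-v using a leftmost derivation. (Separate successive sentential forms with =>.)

E => E-U => U-U => (E)-U => (U)-U => ((E))-U => ((U))-U => (((E)))-U => (((U)))-U => (((v)))-U => (((v)))-v

E => E-U   [E → E - U]
E-U => U-U   [E → U]
U-U => (E)-U   [U → ( E )]
(E)-U => (U)-U   [E → U]
(U)-U => ((E))-U   [U → ( E )]
((E))-U => ((U))-U   [E → U]
((U))-U => (((E)))-U   [U → ( E )]
(((E)))-U => (((U)))-U   [E → U]
(((U)))-U => (((v)))-U   [U → v]
(((v)))-U => (((v)))-v   [U → v]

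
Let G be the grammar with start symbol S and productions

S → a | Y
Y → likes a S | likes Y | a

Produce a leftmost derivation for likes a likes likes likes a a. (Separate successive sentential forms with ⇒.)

S ⇒ Y ⇒ likes a S ⇒ likes a Y ⇒ likes a likes Y ⇒ likes a likes likes Y ⇒ likes a likes likes likes a S ⇒ likes a likes likes likes a a

S ⇒ Y   [S → Y]
Y ⇒ likes a S   [Y → likes a S]
likes a S ⇒ likes a Y   [S → Y]
likes a Y ⇒ likes a likes Y   [Y → likes Y]
likes a likes Y ⇒ likes a likes likes Y   [Y → likes Y]
likes a likes likes Y ⇒ likes a likes likes likes a S   [Y → likes a S]
likes a likes likes likes a S ⇒ likes a likes likes likes a a   [S → a]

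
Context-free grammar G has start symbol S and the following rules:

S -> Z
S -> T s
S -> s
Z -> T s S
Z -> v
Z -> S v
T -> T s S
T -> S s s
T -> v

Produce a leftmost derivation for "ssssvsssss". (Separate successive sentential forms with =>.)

S=>Ts=>Ssss=>Tssss=>TsSssss=>SsssSssss=>ssssSssss=>ssssTsssss=>ssssvsssss

S => Ts   [S -> T s]
Ts => Ssss   [T -> S s s]
Ssss => Tssss   [S -> T s]
Tssss => TsSssss   [T -> T s S]
TsSssss => SsssSssss   [T -> S s s]
SsssSssss => ssssSssss   [S -> s]
ssssSssss => ssssTsssss   [S -> T s]
ssssTsssss => ssssvsssss   [T -> v]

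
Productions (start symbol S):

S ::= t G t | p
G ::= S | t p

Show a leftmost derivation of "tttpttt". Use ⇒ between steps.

S ⇒ tGt   [S ::= t G t]
tGt ⇒ tSt   [G ::= S]
tSt ⇒ ttGtt   [S ::= t G t]
ttGtt ⇒ ttStt   [G ::= S]
ttStt ⇒ tttGttt   [S ::= t G t]
tttGttt ⇒ tttSttt   [G ::= S]
tttSttt ⇒ tttpttt   [S ::= p]

S ⇒ tGt ⇒ tSt ⇒ ttGtt ⇒ ttStt ⇒ tttGttt ⇒ tttSttt ⇒ tttpttt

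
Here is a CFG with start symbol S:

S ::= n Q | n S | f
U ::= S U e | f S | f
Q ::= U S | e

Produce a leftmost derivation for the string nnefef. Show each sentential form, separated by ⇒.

S⇒nQ⇒nUS⇒nSUeS⇒nnQUeS⇒nneUeS⇒nnefeS⇒nnefef

S ⇒ nQ   [S ::= n Q]
nQ ⇒ nUS   [Q ::= U S]
nUS ⇒ nSUeS   [U ::= S U e]
nSUeS ⇒ nnQUeS   [S ::= n Q]
nnQUeS ⇒ nneUeS   [Q ::= e]
nneUeS ⇒ nnefeS   [U ::= f]
nnefeS ⇒ nnefef   [S ::= f]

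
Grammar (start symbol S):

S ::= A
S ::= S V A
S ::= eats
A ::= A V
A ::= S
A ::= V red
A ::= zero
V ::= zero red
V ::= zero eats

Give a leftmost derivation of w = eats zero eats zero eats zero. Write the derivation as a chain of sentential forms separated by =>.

S => S V A => A V A => A V V A => S V V A => eats V V A => eats zero eats V A => eats zero eats zero eats A => eats zero eats zero eats zero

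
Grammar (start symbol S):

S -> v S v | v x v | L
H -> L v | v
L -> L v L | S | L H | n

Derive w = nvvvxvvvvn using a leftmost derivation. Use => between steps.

S => L   [S -> L]
L => LvL   [L -> L v L]
LvL => LvLvL   [L -> L v L]
LvLvL => nvLvL   [L -> n]
nvLvL => nvLHvL   [L -> L H]
nvLHvL => nvSHvL   [L -> S]
nvSHvL => nvvSvHvL   [S -> v S v]
nvvSvHvL => nvvvxvvHvL   [S -> v x v]
nvvvxvvHvL => nvvvxvvvvL   [H -> v]
nvvvxvvvvL => nvvvxvvvvn   [L -> n]

S => L => LvL => LvLvL => nvLvL => nvLHvL => nvSHvL => nvvSvHvL => nvvvxvvHvL => nvvvxvvvvL => nvvvxvvvvn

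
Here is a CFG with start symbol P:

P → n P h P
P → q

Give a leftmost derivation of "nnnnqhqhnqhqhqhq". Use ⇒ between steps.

P ⇒ nPhP ⇒ nnPhPhP ⇒ nnnPhPhPhP ⇒ nnnnPhPhPhPhP ⇒ nnnnqhPhPhPhP ⇒ nnnnqhqhPhPhP ⇒ nnnnqhqhnPhPhPhP ⇒ nnnnqhqhnqhPhPhP ⇒ nnnnqhqhnqhqhPhP ⇒ nnnnqhqhnqhqhqhP ⇒ nnnnqhqhnqhqhqhq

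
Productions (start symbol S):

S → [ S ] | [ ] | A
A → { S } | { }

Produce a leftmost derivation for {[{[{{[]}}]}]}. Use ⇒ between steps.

S⇒A⇒{S}⇒{[S]}⇒{[A]}⇒{[{S}]}⇒{[{[S]}]}⇒{[{[A]}]}⇒{[{[{S}]}]}⇒{[{[{A}]}]}⇒{[{[{{S}}]}]}⇒{[{[{{[]}}]}]}

S ⇒ A   [S → A]
A ⇒ {S}   [A → { S }]
{S} ⇒ {[S]}   [S → [ S ]]
{[S]} ⇒ {[A]}   [S → A]
{[A]} ⇒ {[{S}]}   [A → { S }]
{[{S}]} ⇒ {[{[S]}]}   [S → [ S ]]
{[{[S]}]} ⇒ {[{[A]}]}   [S → A]
{[{[A]}]} ⇒ {[{[{S}]}]}   [A → { S }]
{[{[{S}]}]} ⇒ {[{[{A}]}]}   [S → A]
{[{[{A}]}]} ⇒ {[{[{{S}}]}]}   [A → { S }]
{[{[{{S}}]}]} ⇒ {[{[{{[]}}]}]}   [S → [ ]]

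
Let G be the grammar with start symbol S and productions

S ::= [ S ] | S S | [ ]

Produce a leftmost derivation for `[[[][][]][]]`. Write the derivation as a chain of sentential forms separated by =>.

S=>[S]=>[SS]=>[[S]S]=>[[SS]S]=>[[SSS]S]=>[[[]SS]S]=>[[[][]S]S]=>[[[][][]]S]=>[[[][][]][]]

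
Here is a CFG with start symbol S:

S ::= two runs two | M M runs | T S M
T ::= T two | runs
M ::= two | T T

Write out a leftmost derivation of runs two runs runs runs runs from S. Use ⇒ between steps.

S ⇒ M M runs   [S ::= M M runs]
M M runs ⇒ T T M runs   [M ::= T T]
T T M runs ⇒ T two T M runs   [T ::= T two]
T two T M runs ⇒ runs two T M runs   [T ::= runs]
runs two T M runs ⇒ runs two runs M runs   [T ::= runs]
runs two runs M runs ⇒ runs two runs T T runs   [M ::= T T]
runs two runs T T runs ⇒ runs two runs runs T runs   [T ::= runs]
runs two runs runs T runs ⇒ runs two runs runs runs runs   [T ::= runs]

S ⇒ M M runs ⇒ T T M runs ⇒ T two T M runs ⇒ runs two T M runs ⇒ runs two runs M runs ⇒ runs two runs T T runs ⇒ runs two runs runs T runs ⇒ runs two runs runs runs runs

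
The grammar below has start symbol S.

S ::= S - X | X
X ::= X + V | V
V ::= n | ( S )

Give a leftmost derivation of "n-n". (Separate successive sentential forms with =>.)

S=>S-X=>X-X=>V-X=>n-X=>n-V=>n-n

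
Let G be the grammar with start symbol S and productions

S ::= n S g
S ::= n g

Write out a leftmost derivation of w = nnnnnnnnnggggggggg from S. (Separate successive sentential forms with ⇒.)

S ⇒ nSg   [S ::= n S g]
nSg ⇒ nnSgg   [S ::= n S g]
nnSgg ⇒ nnnSggg   [S ::= n S g]
nnnSggg ⇒ nnnnSgggg   [S ::= n S g]
nnnnSgggg ⇒ nnnnnSggggg   [S ::= n S g]
nnnnnSggggg ⇒ nnnnnnSgggggg   [S ::= n S g]
nnnnnnSgggggg ⇒ nnnnnnnSggggggg   [S ::= n S g]
nnnnnnnSggggggg ⇒ nnnnnnnnSgggggggg   [S ::= n S g]
nnnnnnnnSgggggggg ⇒ nnnnnnnnnggggggggg   [S ::= n g]

S⇒nSg⇒nnSgg⇒nnnSggg⇒nnnnSgggg⇒nnnnnSggggg⇒nnnnnnSgggggg⇒nnnnnnnSggggggg⇒nnnnnnnnSgggggggg⇒nnnnnnnnnggggggggg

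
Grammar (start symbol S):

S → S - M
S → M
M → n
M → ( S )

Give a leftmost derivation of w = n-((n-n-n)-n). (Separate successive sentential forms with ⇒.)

S ⇒ S-M ⇒ M-M ⇒ n-M ⇒ n-(S) ⇒ n-(S-M) ⇒ n-(M-M) ⇒ n-((S)-M) ⇒ n-((S-M)-M) ⇒ n-((S-M-M)-M) ⇒ n-((M-M-M)-M) ⇒ n-((n-M-M)-M) ⇒ n-((n-n-M)-M) ⇒ n-((n-n-n)-M) ⇒ n-((n-n-n)-n)

S ⇒ S-M   [S → S - M]
S-M ⇒ M-M   [S → M]
M-M ⇒ n-M   [M → n]
n-M ⇒ n-(S)   [M → ( S )]
n-(S) ⇒ n-(S-M)   [S → S - M]
n-(S-M) ⇒ n-(M-M)   [S → M]
n-(M-M) ⇒ n-((S)-M)   [M → ( S )]
n-((S)-M) ⇒ n-((S-M)-M)   [S → S - M]
n-((S-M)-M) ⇒ n-((S-M-M)-M)   [S → S - M]
n-((S-M-M)-M) ⇒ n-((M-M-M)-M)   [S → M]
n-((M-M-M)-M) ⇒ n-((n-M-M)-M)   [M → n]
n-((n-M-M)-M) ⇒ n-((n-n-M)-M)   [M → n]
n-((n-n-M)-M) ⇒ n-((n-n-n)-M)   [M → n]
n-((n-n-n)-M) ⇒ n-((n-n-n)-n)   [M → n]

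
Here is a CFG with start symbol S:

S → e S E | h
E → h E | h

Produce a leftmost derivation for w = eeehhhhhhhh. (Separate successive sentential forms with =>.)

S => eSE   [S → e S E]
eSE => eeSEE   [S → e S E]
eeSEE => eeeSEEE   [S → e S E]
eeeSEEE => eeehEEE   [S → h]
eeehEEE => eeehhEE   [E → h]
eeehhEE => eeehhhEE   [E → h E]
eeehhhEE => eeehhhhEE   [E → h E]
eeehhhhEE => eeehhhhhEE   [E → h E]
eeehhhhhEE => eeehhhhhhEE   [E → h E]
eeehhhhhhEE => eeehhhhhhhE   [E → h]
eeehhhhhhhE => eeehhhhhhhh   [E → h]

S => eSE => eeSEE => eeeSEEE => eeehEEE => eeehhEE => eeehhhEE => eeehhhhEE => eeehhhhhEE => eeehhhhhhEE => eeehhhhhhhE => eeehhhhhhhh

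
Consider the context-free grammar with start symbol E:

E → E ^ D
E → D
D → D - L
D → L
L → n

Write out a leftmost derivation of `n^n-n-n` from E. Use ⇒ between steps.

E ⇒ E^D   [E → E ^ D]
E^D ⇒ D^D   [E → D]
D^D ⇒ L^D   [D → L]
L^D ⇒ n^D   [L → n]
n^D ⇒ n^D-L   [D → D - L]
n^D-L ⇒ n^D-L-L   [D → D - L]
n^D-L-L ⇒ n^L-L-L   [D → L]
n^L-L-L ⇒ n^n-L-L   [L → n]
n^n-L-L ⇒ n^n-n-L   [L → n]
n^n-n-L ⇒ n^n-n-n   [L → n]

E ⇒ E^D ⇒ D^D ⇒ L^D ⇒ n^D ⇒ n^D-L ⇒ n^D-L-L ⇒ n^L-L-L ⇒ n^n-L-L ⇒ n^n-n-L ⇒ n^n-n-n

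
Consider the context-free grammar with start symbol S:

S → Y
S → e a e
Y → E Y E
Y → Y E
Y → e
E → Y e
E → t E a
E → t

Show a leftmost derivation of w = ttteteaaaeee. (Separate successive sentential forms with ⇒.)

S ⇒ Y ⇒ EYE ⇒ tEaYE ⇒ ttEaaYE ⇒ tttEaaaYE ⇒ tttYeaaaYE ⇒ tttYEeaaaYE ⇒ ttteEeaaaYE ⇒ ttteteaaaYE ⇒ ttteteaaaeE ⇒ ttteteaaaeYe ⇒ ttteteaaaeee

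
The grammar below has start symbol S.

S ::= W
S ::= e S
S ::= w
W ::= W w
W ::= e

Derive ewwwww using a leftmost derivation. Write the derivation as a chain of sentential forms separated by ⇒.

S ⇒ W   [S ::= W]
W ⇒ Ww   [W ::= W w]
Ww ⇒ Www   [W ::= W w]
Www ⇒ Wwww   [W ::= W w]
Wwww ⇒ Wwwww   [W ::= W w]
Wwwww ⇒ Wwwwww   [W ::= W w]
Wwwwww ⇒ ewwwww   [W ::= e]

S ⇒ W ⇒ Ww ⇒ Www ⇒ Wwww ⇒ Wwwww ⇒ Wwwwww ⇒ ewwwww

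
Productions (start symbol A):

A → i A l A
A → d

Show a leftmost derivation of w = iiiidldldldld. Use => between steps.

A => iAlA   [A → i A l A]
iAlA => iiAlAlA   [A → i A l A]
iiAlAlA => iiiAlAlAlA   [A → i A l A]
iiiAlAlAlA => iiiiAlAlAlAlA   [A → i A l A]
iiiiAlAlAlAlA => iiiidlAlAlAlA   [A → d]
iiiidlAlAlAlA => iiiidldlAlAlA   [A → d]
iiiidldlAlAlA => iiiidldldlAlA   [A → d]
iiiidldldlAlA => iiiidldldldlA   [A → d]
iiiidldldldlA => iiiidldldldld   [A → d]

A => iAlA => iiAlAlA => iiiAlAlAlA => iiiiAlAlAlAlA => iiiidlAlAlAlA => iiiidldlAlAlA => iiiidldldlAlA => iiiidldldldlA => iiiidldldldld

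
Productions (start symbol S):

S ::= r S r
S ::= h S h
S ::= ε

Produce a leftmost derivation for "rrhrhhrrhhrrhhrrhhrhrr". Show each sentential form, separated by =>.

S => rSr   [S ::= r S r]
rSr => rrSrr   [S ::= r S r]
rrSrr => rrhShrr   [S ::= h S h]
rrhShrr => rrhrSrhrr   [S ::= r S r]
rrhrSrhrr => rrhrhShrhrr   [S ::= h S h]
rrhrhShrhrr => rrhrhhShhrhrr   [S ::= h S h]
rrhrhhShhrhrr => rrhrhhrSrhhrhrr   [S ::= r S r]
rrhrhhrSrhhrhrr => rrhrhhrrSrrhhrhrr   [S ::= r S r]
rrhrhhrrSrrhhrhrr => rrhrhhrrhShrrhhrhrr   [S ::= h S h]
rrhrhhrrhShrrhhrhrr => rrhrhhrrhhShhrrhhrhrr   [S ::= h S h]
rrhrhhrrhhShhrrhhrhrr => rrhrhhrrhhrSrhhrrhhrhrr   [S ::= r S r]
rrhrhhrrhhrSrhhrrhhrhrr => rrhrhhrrhhrrhhrrhhrhrr   [S ::= ε]

S => rSr => rrSrr => rrhShrr => rrhrSrhrr => rrhrhShrhrr => rrhrhhShhrhrr => rrhrhhrSrhhrhrr => rrhrhhrrSrrhhrhrr => rrhrhhrrhShrrhhrhrr => rrhrhhrrhhShhrrhhrhrr => rrhrhhrrhhrSrhhrrhhrhrr => rrhrhhrrhhrrhhrrhhrhrr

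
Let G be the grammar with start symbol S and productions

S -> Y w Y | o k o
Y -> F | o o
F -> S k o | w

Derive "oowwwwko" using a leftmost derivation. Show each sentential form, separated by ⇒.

S ⇒ YwY   [S -> Y w Y]
YwY ⇒ oowY   [Y -> o o]
oowY ⇒ oowF   [Y -> F]
oowF ⇒ oowSko   [F -> S k o]
oowSko ⇒ oowYwYko   [S -> Y w Y]
oowYwYko ⇒ oowFwYko   [Y -> F]
oowFwYko ⇒ oowwwYko   [F -> w]
oowwwYko ⇒ oowwwFko   [Y -> F]
oowwwFko ⇒ oowwwwko   [F -> w]

S ⇒ YwY ⇒ oowY ⇒ oowF ⇒ oowSko ⇒ oowYwYko ⇒ oowFwYko ⇒ oowwwYko ⇒ oowwwFko ⇒ oowwwwko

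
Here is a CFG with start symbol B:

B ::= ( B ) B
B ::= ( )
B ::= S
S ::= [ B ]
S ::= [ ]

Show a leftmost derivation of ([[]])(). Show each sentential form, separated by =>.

B => (B)B   [B ::= ( B ) B]
(B)B => (S)B   [B ::= S]
(S)B => ([B])B   [S ::= [ B ]]
([B])B => ([S])B   [B ::= S]
([S])B => ([[]])B   [S ::= [ ]]
([[]])B => ([[]])()   [B ::= ( )]

B => (B)B => (S)B => ([B])B => ([S])B => ([[]])B => ([[]])()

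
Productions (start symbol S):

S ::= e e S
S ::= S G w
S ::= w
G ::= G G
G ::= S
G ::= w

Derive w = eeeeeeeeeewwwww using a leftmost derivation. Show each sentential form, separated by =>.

S => eeS   [S ::= e e S]
eeS => eeeeS   [S ::= e e S]
eeeeS => eeeeSGw   [S ::= S G w]
eeeeSGw => eeeeSGwGw   [S ::= S G w]
eeeeSGwGw => eeeeeeSGwGw   [S ::= e e S]
eeeeeeSGwGw => eeeeeeeeSGwGw   [S ::= e e S]
eeeeeeeeSGwGw => eeeeeeeeeeSGwGw   [S ::= e e S]
eeeeeeeeeeSGwGw => eeeeeeeeeewGwGw   [S ::= w]
eeeeeeeeeewGwGw => eeeeeeeeeewwwGw   [G ::= w]
eeeeeeeeeewwwGw => eeeeeeeeeewwwww   [G ::= w]

S=>eeS=>eeeeS=>eeeeSGw=>eeeeSGwGw=>eeeeeeSGwGw=>eeeeeeeeSGwGw=>eeeeeeeeeeSGwGw=>eeeeeeeeeewGwGw=>eeeeeeeeeewwwGw=>eeeeeeeeeewwwww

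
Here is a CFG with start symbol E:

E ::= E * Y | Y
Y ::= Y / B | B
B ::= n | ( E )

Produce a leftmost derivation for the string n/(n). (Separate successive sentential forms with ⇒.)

E ⇒ Y ⇒ Y/B ⇒ B/B ⇒ n/B ⇒ n/(E) ⇒ n/(Y) ⇒ n/(B) ⇒ n/(n)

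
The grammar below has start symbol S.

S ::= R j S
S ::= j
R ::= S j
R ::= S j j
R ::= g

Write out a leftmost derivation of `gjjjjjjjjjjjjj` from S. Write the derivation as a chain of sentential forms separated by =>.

S=>RjS=>SjjjS=>RjSjjjS=>SjjSjjjS=>RjSjjSjjjS=>SjjjSjjSjjjS=>RjSjjjSjjSjjjS=>gjSjjjSjjSjjjS=>gjjjjjSjjSjjjS=>gjjjjjjjjSjjjS=>gjjjjjjjjjjjjS=>gjjjjjjjjjjjjj

S => RjS   [S ::= R j S]
RjS => SjjjS   [R ::= S j j]
SjjjS => RjSjjjS   [S ::= R j S]
RjSjjjS => SjjSjjjS   [R ::= S j]
SjjSjjjS => RjSjjSjjjS   [S ::= R j S]
RjSjjSjjjS => SjjjSjjSjjjS   [R ::= S j j]
SjjjSjjSjjjS => RjSjjjSjjSjjjS   [S ::= R j S]
RjSjjjSjjSjjjS => gjSjjjSjjSjjjS   [R ::= g]
gjSjjjSjjSjjjS => gjjjjjSjjSjjjS   [S ::= j]
gjjjjjSjjSjjjS => gjjjjjjjjSjjjS   [S ::= j]
gjjjjjjjjSjjjS => gjjjjjjjjjjjjS   [S ::= j]
gjjjjjjjjjjjjS => gjjjjjjjjjjjjj   [S ::= j]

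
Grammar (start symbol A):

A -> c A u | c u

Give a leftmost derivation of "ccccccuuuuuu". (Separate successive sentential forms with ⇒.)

A ⇒ cAu ⇒ ccAuu ⇒ cccAuuu ⇒ ccccAuuuu ⇒ cccccAuuuuu ⇒ ccccccuuuuuu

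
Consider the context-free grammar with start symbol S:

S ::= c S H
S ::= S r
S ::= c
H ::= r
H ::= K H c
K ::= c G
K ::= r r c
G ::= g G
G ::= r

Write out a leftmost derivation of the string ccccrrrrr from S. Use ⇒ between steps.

S ⇒ Sr ⇒ cSHr ⇒ ccSHHr ⇒ ccSrHHr ⇒ cccSHrHHr ⇒ ccccHrHHr ⇒ ccccrrHHr ⇒ ccccrrrHr ⇒ ccccrrrrr

S ⇒ Sr   [S ::= S r]
Sr ⇒ cSHr   [S ::= c S H]
cSHr ⇒ ccSHHr   [S ::= c S H]
ccSHHr ⇒ ccSrHHr   [S ::= S r]
ccSrHHr ⇒ cccSHrHHr   [S ::= c S H]
cccSHrHHr ⇒ ccccHrHHr   [S ::= c]
ccccHrHHr ⇒ ccccrrHHr   [H ::= r]
ccccrrHHr ⇒ ccccrrrHr   [H ::= r]
ccccrrrHr ⇒ ccccrrrrr   [H ::= r]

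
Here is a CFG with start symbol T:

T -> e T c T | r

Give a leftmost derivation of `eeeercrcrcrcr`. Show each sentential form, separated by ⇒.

T ⇒ eTcT   [T -> e T c T]
eTcT ⇒ eeTcTcT   [T -> e T c T]
eeTcTcT ⇒ eeeTcTcTcT   [T -> e T c T]
eeeTcTcTcT ⇒ eeeeTcTcTcTcT   [T -> e T c T]
eeeeTcTcTcTcT ⇒ eeeercTcTcTcT   [T -> r]
eeeercTcTcTcT ⇒ eeeercrcTcTcT   [T -> r]
eeeercrcTcTcT ⇒ eeeercrcrcTcT   [T -> r]
eeeercrcrcTcT ⇒ eeeercrcrcrcT   [T -> r]
eeeercrcrcrcT ⇒ eeeercrcrcrcr   [T -> r]

T ⇒ eTcT ⇒ eeTcTcT ⇒ eeeTcTcTcT ⇒ eeeeTcTcTcTcT ⇒ eeeercTcTcTcT ⇒ eeeercrcTcTcT ⇒ eeeercrcrcTcT ⇒ eeeercrcrcrcT ⇒ eeeercrcrcrcr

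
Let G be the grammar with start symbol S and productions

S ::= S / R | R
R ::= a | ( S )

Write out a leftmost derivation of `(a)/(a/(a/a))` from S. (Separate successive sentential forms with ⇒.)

S ⇒ S/R ⇒ R/R ⇒ (S)/R ⇒ (R)/R ⇒ (a)/R ⇒ (a)/(S) ⇒ (a)/(S/R) ⇒ (a)/(R/R) ⇒ (a)/(a/R) ⇒ (a)/(a/(S)) ⇒ (a)/(a/(S/R)) ⇒ (a)/(a/(R/R)) ⇒ (a)/(a/(a/R)) ⇒ (a)/(a/(a/a))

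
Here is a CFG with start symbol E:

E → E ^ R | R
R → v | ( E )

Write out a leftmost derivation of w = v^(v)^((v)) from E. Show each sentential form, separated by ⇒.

E ⇒ E^R ⇒ E^R^R ⇒ R^R^R ⇒ v^R^R ⇒ v^(E)^R ⇒ v^(R)^R ⇒ v^(v)^R ⇒ v^(v)^(E) ⇒ v^(v)^(R) ⇒ v^(v)^((E)) ⇒ v^(v)^((R)) ⇒ v^(v)^((v))

E ⇒ E^R   [E → E ^ R]
E^R ⇒ E^R^R   [E → E ^ R]
E^R^R ⇒ R^R^R   [E → R]
R^R^R ⇒ v^R^R   [R → v]
v^R^R ⇒ v^(E)^R   [R → ( E )]
v^(E)^R ⇒ v^(R)^R   [E → R]
v^(R)^R ⇒ v^(v)^R   [R → v]
v^(v)^R ⇒ v^(v)^(E)   [R → ( E )]
v^(v)^(E) ⇒ v^(v)^(R)   [E → R]
v^(v)^(R) ⇒ v^(v)^((E))   [R → ( E )]
v^(v)^((E)) ⇒ v^(v)^((R))   [E → R]
v^(v)^((R)) ⇒ v^(v)^((v))   [R → v]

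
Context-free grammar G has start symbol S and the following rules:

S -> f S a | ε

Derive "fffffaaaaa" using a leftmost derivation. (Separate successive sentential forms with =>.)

S=>fSa=>ffSaa=>fffSaaa=>ffffSaaaa=>fffffSaaaaa=>fffffaaaaa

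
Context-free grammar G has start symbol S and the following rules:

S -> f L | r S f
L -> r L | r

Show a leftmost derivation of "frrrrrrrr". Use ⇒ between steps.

S⇒fL⇒frL⇒frrL⇒frrrL⇒frrrrL⇒frrrrrL⇒frrrrrrL⇒frrrrrrrL⇒frrrrrrrr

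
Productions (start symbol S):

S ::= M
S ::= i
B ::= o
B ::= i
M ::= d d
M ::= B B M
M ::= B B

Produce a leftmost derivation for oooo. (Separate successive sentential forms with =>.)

S => M   [S ::= M]
M => BBM   [M ::= B B M]
BBM => oBM   [B ::= o]
oBM => ooM   [B ::= o]
ooM => ooBB   [M ::= B B]
ooBB => oooB   [B ::= o]
oooB => oooo   [B ::= o]

S => M => BBM => oBM => ooM => ooBB => oooB => oooo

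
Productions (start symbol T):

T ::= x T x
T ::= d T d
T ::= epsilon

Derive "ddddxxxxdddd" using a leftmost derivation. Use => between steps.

T => dTd   [T ::= d T d]
dTd => ddTdd   [T ::= d T d]
ddTdd => dddTddd   [T ::= d T d]
dddTddd => ddddTdddd   [T ::= d T d]
ddddTdddd => ddddxTxdddd   [T ::= x T x]
ddddxTxdddd => ddddxxTxxdddd   [T ::= x T x]
ddddxxTxxdddd => ddddxxxxdddd   [T ::= epsilon]

T => dTd => ddTdd => dddTddd => ddddTdddd => ddddxTxdddd => ddddxxTxxdddd => ddddxxxxdddd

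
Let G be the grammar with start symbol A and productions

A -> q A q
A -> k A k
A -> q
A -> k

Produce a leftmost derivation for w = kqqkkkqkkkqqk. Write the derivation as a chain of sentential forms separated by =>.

A=>kAk=>kqAqk=>kqqAqqk=>kqqkAkqqk=>kqqkkAkkqqk=>kqqkkkAkkkqqk=>kqqkkkqkkkqqk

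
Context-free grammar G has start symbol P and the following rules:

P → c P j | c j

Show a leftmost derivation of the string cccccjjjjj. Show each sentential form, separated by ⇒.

P ⇒ cPj ⇒ ccPjj ⇒ cccPjjj ⇒ ccccPjjjj ⇒ cccccjjjjj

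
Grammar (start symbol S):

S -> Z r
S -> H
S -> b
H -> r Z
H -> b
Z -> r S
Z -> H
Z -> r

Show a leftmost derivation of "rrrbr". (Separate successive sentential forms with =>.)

S => H => rZ => rrS => rrZr => rrHr => rrrZr => rrrHr => rrrbr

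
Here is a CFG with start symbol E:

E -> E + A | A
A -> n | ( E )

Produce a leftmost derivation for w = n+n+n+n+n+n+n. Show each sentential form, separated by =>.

E=>E+A=>E+A+A=>E+A+A+A=>E+A+A+A+A=>E+A+A+A+A+A=>E+A+A+A+A+A+A=>A+A+A+A+A+A+A=>n+A+A+A+A+A+A=>n+n+A+A+A+A+A=>n+n+n+A+A+A+A=>n+n+n+n+A+A+A=>n+n+n+n+n+A+A=>n+n+n+n+n+n+A=>n+n+n+n+n+n+n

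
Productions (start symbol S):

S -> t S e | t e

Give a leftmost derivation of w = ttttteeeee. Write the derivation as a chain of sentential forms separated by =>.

S=>tSe=>ttSee=>tttSeee=>ttttSeeee=>ttttteeeee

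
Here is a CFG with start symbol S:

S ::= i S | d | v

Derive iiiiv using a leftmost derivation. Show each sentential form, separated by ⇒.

S ⇒ iS ⇒ iiS ⇒ iiiS ⇒ iiiiS ⇒ iiiiv

S ⇒ iS   [S ::= i S]
iS ⇒ iiS   [S ::= i S]
iiS ⇒ iiiS   [S ::= i S]
iiiS ⇒ iiiiS   [S ::= i S]
iiiiS ⇒ iiiiv   [S ::= v]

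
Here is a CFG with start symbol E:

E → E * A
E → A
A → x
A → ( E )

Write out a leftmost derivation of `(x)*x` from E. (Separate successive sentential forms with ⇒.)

E⇒E*A⇒A*A⇒(E)*A⇒(A)*A⇒(x)*A⇒(x)*x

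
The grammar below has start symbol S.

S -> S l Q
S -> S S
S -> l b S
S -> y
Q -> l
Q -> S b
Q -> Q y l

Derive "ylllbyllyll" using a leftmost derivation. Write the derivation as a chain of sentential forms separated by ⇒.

S ⇒ SlQ ⇒ SSlQ ⇒ SSSlQ ⇒ SlQSSlQ ⇒ ylQSSlQ ⇒ yllSSlQ ⇒ yllSlQSlQ ⇒ ylllbSlQSlQ ⇒ ylllbylQSlQ ⇒ ylllbyllSlQ ⇒ ylllbyllylQ ⇒ ylllbyllyll

S ⇒ SlQ   [S -> S l Q]
SlQ ⇒ SSlQ   [S -> S S]
SSlQ ⇒ SSSlQ   [S -> S S]
SSSlQ ⇒ SlQSSlQ   [S -> S l Q]
SlQSSlQ ⇒ ylQSSlQ   [S -> y]
ylQSSlQ ⇒ yllSSlQ   [Q -> l]
yllSSlQ ⇒ yllSlQSlQ   [S -> S l Q]
yllSlQSlQ ⇒ ylllbSlQSlQ   [S -> l b S]
ylllbSlQSlQ ⇒ ylllbylQSlQ   [S -> y]
ylllbylQSlQ ⇒ ylllbyllSlQ   [Q -> l]
ylllbyllSlQ ⇒ ylllbyllylQ   [S -> y]
ylllbyllylQ ⇒ ylllbyllyll   [Q -> l]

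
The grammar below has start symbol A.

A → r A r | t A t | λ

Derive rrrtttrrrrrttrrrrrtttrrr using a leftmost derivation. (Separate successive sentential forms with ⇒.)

A ⇒ rAr   [A → r A r]
rAr ⇒ rrArr   [A → r A r]
rrArr ⇒ rrrArrr   [A → r A r]
rrrArrr ⇒ rrrtAtrrr   [A → t A t]
rrrtAtrrr ⇒ rrrttAttrrr   [A → t A t]
rrrttAttrrr ⇒ rrrtttAtttrrr   [A → t A t]
rrrtttAtttrrr ⇒ rrrtttrArtttrrr   [A → r A r]
rrrtttrArtttrrr ⇒ rrrtttrrArrtttrrr   [A → r A r]
rrrtttrrArrtttrrr ⇒ rrrtttrrrArrrtttrrr   [A → r A r]
rrrtttrrrArrrtttrrr ⇒ rrrtttrrrrArrrrtttrrr   [A → r A r]
rrrtttrrrrArrrrtttrrr ⇒ rrrtttrrrrrArrrrrtttrrr   [A → r A r]
rrrtttrrrrrArrrrrtttrrr ⇒ rrrtttrrrrrtAtrrrrrtttrrr   [A → t A t]
rrrtttrrrrrtAtrrrrrtttrrr ⇒ rrrtttrrrrrttrrrrrtttrrr   [A → λ]

A ⇒ rAr ⇒ rrArr ⇒ rrrArrr ⇒ rrrtAtrrr ⇒ rrrttAttrrr ⇒ rrrtttAtttrrr ⇒ rrrtttrArtttrrr ⇒ rrrtttrrArrtttrrr ⇒ rrrtttrrrArrrtttrrr ⇒ rrrtttrrrrArrrrtttrrr ⇒ rrrtttrrrrrArrrrrtttrrr ⇒ rrrtttrrrrrtAtrrrrrtttrrr ⇒ rrrtttrrrrrttrrrrrtttrrr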